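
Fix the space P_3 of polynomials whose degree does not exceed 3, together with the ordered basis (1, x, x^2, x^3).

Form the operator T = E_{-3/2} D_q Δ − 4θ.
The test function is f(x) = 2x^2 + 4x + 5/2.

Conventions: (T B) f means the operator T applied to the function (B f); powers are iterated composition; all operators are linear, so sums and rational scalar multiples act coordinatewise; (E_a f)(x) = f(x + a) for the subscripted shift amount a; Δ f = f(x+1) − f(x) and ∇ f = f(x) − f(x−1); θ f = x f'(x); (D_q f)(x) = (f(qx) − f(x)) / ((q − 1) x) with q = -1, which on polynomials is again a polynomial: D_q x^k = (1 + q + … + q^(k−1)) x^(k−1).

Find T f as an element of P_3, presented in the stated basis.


Δ f = 4x + 6
D_q Δ f = 4
E_{-3/2} D_q Δ f = 4
θ f = 4x^2 + 4x
(-4θ) f = -16x^2 - 16x
(E_{-3/2} D_q Δ − 4θ) f = -16x^2 - 16x + 4

g(x) = -16x^2 - 16x + 4


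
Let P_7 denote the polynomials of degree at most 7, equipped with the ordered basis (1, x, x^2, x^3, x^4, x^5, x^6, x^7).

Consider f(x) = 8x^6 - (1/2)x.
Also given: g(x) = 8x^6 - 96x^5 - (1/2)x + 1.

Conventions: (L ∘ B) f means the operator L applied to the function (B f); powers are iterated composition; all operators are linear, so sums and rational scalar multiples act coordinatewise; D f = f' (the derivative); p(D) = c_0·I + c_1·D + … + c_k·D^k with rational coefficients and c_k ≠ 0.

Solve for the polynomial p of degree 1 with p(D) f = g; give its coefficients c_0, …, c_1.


D^0 f = 8x^6 - (1/2)x
D^1 f = 48x^5 - 1/2
matching coefficients of g against c_0 f + c_1 Df + … from the top degree down determines the c_i
solution: c_0 = 1, c_1 = -2

c_0 = 1, c_1 = -2


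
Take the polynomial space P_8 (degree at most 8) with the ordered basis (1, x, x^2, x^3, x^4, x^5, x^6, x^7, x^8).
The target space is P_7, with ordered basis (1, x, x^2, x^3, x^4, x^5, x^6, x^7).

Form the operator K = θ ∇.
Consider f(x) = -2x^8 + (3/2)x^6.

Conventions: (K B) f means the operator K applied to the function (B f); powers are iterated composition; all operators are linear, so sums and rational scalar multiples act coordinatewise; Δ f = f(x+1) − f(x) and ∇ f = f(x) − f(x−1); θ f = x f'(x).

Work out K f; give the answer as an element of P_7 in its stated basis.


g(x) = -112x^7 + 336x^6 - 515x^5 + 470x^4 - 246x^3 + 67x^2 - 7x

∇ f = -16x^7 + 56x^6 - 103x^5 + (235/2)x^4 - 82x^3 + (67/2)x^2 - 7x + 1/2
θ ∇ f = -112x^7 + 336x^6 - 515x^5 + 470x^4 - 246x^3 + 67x^2 - 7x


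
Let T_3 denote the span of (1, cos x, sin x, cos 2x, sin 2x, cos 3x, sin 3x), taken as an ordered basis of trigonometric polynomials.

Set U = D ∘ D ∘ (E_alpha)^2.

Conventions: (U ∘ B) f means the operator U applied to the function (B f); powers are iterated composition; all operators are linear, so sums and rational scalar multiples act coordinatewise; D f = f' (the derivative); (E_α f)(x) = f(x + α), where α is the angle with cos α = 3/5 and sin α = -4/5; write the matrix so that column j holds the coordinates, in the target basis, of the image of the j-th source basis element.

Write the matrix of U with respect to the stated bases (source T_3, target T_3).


the matrix is [[0, 0, 0, 0, 0, 0, 0]; [0, 7/25, 24/25, 0, 0, 0, 0]; [0, -24/25, 7/25, 0, 0, 0, 0]; [0, 0, 0, 2108/625, -1344/625, 0, 0]; [0, 0, 0, 1344/625, 2108/625, 0, 0]; [0, 0, 0, 0, 0, -105777/15625, -92664/15625]; [0, 0, 0, 0, 0, 92664/15625, -105777/15625]] (rows listed top to bottom)

image of 1: 0
image of cos x: (7/25)cos x - (24/25)sin x
image of sin x: (24/25)cos x + (7/25)sin x
image of cos 2x: (2108/625)cos 2x + (1344/625)sin 2x
image of sin 2x: -(1344/625)cos 2x + (2108/625)sin 2x
image of cos 3x: -(105777/15625)cos 3x + (92664/15625)sin 3x
image of sin 3x: -(92664/15625)cos 3x - (105777/15625)sin 3x
each image's coordinates form column j of the matrix


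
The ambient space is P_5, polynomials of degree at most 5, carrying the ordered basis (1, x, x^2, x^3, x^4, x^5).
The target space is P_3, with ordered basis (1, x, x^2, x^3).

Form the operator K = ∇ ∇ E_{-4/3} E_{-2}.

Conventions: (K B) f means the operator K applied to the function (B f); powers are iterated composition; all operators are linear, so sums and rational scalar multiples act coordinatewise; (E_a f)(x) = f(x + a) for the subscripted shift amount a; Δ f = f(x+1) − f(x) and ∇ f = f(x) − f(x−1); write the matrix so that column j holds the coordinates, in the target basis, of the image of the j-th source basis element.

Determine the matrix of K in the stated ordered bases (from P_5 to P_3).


image of 1: 0
image of x: 0
image of x^2: 2
image of x^3: 6x - 26
image of x^4: 12x^2 - 104x + 682/3
image of x^5: 20x^3 - 260x^2 + (3410/3)x - 45110/27
each image's coordinates form column j of the matrix

the matrix is [[0, 0, 2, -26, 682/3, -45110/27]; [0, 0, 0, 6, -104, 3410/3]; [0, 0, 0, 0, 12, -260]; [0, 0, 0, 0, 0, 20]] (rows listed top to bottom)


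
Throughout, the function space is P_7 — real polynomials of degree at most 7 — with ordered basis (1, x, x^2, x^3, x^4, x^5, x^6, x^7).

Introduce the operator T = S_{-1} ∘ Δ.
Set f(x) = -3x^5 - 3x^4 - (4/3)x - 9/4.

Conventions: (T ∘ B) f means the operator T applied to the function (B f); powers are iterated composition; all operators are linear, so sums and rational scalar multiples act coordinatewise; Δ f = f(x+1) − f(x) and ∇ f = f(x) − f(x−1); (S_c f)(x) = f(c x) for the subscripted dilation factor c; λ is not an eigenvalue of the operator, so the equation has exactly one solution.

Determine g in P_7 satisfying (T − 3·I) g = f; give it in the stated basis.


write g with unknown coordinates in the stated basis and equate coefficients in (T − 3·I) g = f
solving from the highest basis element down gives g = x^5 + (8/3)x^4 - (62/9)x^3 + (16/9)x^2 + (25/27)x + 187/324
check: T g = 5x^4 - (62/3)x^3 + (16/3)x^2 + (13/9)x - 14/27
so T g − 3·g = -3x^5 - 3x^4 - (4/3)x - 9/4 = f ✓

the result is g(x) = x^5 + (8/3)x^4 - (62/9)x^3 + (16/9)x^2 + (25/27)x + 187/324


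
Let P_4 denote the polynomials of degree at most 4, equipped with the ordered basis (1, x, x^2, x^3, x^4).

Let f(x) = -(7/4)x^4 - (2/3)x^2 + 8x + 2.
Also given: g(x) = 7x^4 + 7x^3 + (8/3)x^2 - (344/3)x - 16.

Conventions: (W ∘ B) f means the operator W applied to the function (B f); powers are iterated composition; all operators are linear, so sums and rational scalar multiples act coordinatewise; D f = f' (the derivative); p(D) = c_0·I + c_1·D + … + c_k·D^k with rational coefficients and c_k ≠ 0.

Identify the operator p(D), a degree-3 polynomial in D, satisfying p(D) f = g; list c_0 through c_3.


D^0 f = -(7/4)x^4 - (2/3)x^2 + 8x + 2
D^1 f = -7x^3 - (4/3)x + 8
D^2 f = -21x^2 - 4/3
D^3 f = -42x
matching coefficients of g against c_0 f + c_1 Df + … from the top degree down determines the c_i
solution: c_0 = -4, c_1 = -1, c_2 = 0, c_3 = 2

c_0 = -4, c_1 = -1, c_2 = 0, c_3 = 2


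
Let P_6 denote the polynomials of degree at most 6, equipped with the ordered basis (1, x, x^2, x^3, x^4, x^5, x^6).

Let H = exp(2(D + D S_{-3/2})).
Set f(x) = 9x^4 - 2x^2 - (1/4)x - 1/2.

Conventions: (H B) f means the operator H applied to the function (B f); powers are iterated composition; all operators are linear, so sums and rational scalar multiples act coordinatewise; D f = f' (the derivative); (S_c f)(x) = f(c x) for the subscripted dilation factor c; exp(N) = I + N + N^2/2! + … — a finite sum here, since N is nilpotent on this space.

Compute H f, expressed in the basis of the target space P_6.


the image equals g(x) = 9x^4 + (873/2)x^3 - (49793/16)x^2 - (216051/16)x + 216447/64

order-1 term: (873/2)x^3 - 26x + 1/4
order-2 term: -(49761/16)x^2 + 13
order-3 term: -(215631/16)x
order-4 term: 215631/64
the series for exp(2(D + D S_{-3/2})) f terminates at order 4
exp(2(D + D S_{-3/2})) f = 9x^4 + (873/2)x^3 - (49793/16)x^2 - (216051/16)x + 216447/64


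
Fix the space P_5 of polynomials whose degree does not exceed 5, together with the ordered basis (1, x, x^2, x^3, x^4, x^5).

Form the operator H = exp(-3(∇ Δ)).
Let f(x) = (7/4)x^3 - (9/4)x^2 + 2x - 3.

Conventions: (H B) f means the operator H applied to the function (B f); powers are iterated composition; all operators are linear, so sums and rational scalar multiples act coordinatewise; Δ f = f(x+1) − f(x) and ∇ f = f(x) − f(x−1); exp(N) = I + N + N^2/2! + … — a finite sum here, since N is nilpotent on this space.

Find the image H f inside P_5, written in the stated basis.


order-1 term: -(63/2)x + 27/2
the series for exp(-3(∇ Δ)) f terminates at order 1
exp(-3(∇ Δ)) f = (7/4)x^3 - (9/4)x^2 - (59/2)x + 21/2

the image equals g(x) = (7/4)x^3 - (9/4)x^2 - (59/2)x + 21/2


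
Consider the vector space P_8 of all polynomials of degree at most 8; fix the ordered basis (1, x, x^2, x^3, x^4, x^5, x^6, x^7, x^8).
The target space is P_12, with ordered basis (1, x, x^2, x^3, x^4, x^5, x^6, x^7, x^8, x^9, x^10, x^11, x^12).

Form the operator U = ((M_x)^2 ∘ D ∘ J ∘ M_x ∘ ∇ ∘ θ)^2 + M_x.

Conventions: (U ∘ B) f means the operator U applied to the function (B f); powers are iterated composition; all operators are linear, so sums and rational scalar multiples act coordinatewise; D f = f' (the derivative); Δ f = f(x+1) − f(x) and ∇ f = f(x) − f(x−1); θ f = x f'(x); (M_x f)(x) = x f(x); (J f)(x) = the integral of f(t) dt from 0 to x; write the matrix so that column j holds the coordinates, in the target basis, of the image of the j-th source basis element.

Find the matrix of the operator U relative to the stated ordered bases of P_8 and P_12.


the matrix is [[0, 0, 0, 0, 0, 0, 0, 0, 0]; [1, 0, 0, 0, 0, 0, 0, 0, 0]; [0, 1, 0, 0, 0, 0, 0, 0, 0]; [0, 3, -21, 90, -292, 840, -2250, 5754, -14248]; [0, -9, 82, -395, 1468, -4720, 13914, -38724, 103480]; [0, 9, -114, 693, -3059, 11320, -37512, 115458, -337176]; [0, 0, 64, -594, 3376, -15024, 57654, -200459, 650032]; [0, 0, 0, 225, -2040, 11875, -55259, 223636, -822416]; [0, 0, 0, 0, 576, -5475, 33678, -166256, 714448]; [0, 0, 0, 0, 0, 1225, -12474, 81977, -431535]; [0, 0, 0, 0, 0, 0, 2304, -25284, 178048]; [0, 0, 0, 0, 0, 0, 0, 3969, -46944]; [0, 0, 0, 0, 0, 0, 0, 0, 6400]] (rows listed top to bottom)

image of 1: x
image of x: 9x^5 - 9x^4 + 3x^3 + x^2
image of x^2: 64x^6 - 114x^5 + 82x^4 - 21x^3
image of x^3: 225x^7 - 594x^6 + 693x^5 - 395x^4 + 90x^3
image of x^4: 576x^8 - 2040x^7 + 3376x^6 - 3059x^5 + 1468x^4 - 292x^3
image of x^5: 1225x^9 - 5475x^8 + 11875x^7 - 15024x^6 + 11320x^5 - 4720x^4 + 840x^3
image of x^6: 2304x^10 - 12474x^9 + 33678x^8 - 55259x^7 + 57654x^6 - 37512x^5 + 13914x^4 - 2250x^3
image of x^7: 3969x^11 - 25284x^10 + 81977x^9 - 166256x^8 + 223636x^7 - 200459x^6 + 115458x^5 - 38724x^4 + 5754x^3
image of x^8: 6400x^12 - 46944x^11 + 178048x^10 - 431535x^9 + 714448x^8 - 822416x^7 + 650032x^6 - 337176x^5 + 103480x^4 - 14248x^3
each image's coordinates form column j of the matrix


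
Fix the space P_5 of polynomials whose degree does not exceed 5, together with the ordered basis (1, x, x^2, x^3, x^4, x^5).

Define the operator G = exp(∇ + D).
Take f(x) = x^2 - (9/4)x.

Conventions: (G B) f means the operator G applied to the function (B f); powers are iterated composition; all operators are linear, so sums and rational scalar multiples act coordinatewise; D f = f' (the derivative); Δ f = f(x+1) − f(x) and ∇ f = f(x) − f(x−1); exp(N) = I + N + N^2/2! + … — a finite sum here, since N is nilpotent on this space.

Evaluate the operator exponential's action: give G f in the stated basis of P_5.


g(x) = x^2 + (7/4)x - 3/2

order-1 term: 4x - 11/2
order-2 term: 4
the series for exp(∇ + D) f terminates at order 2
exp(∇ + D) f = x^2 + (7/4)x - 3/2


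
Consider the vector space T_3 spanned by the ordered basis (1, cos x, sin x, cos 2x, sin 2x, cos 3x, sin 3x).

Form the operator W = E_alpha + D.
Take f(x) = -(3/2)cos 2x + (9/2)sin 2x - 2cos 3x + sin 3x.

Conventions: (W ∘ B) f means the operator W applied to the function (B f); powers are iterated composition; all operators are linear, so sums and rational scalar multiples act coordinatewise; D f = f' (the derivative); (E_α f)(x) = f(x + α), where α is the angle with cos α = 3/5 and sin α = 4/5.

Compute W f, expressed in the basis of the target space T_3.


the result is g(x) = (687/50)cos 2x + (159/50)sin 2x + (653/125)cos 3x + (721/125)sin 3x

E_alpha f = (237/50)cos 2x + (9/50)sin 2x + (278/125)cos 3x - (29/125)sin 3x
D f = 9cos 2x + 3sin 2x + 3cos 3x + 6sin 3x
(E_alpha + D) f = (687/50)cos 2x + (159/50)sin 2x + (653/125)cos 3x + (721/125)sin 3x


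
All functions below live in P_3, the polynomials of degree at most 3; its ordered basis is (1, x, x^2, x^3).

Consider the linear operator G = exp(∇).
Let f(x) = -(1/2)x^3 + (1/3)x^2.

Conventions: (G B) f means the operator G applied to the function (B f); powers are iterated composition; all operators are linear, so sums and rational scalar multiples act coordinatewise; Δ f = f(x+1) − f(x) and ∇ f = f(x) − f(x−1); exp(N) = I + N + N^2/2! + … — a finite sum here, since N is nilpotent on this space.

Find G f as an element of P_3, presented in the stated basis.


g(x) = -(1/2)x^3 - (7/6)x^2 + (2/3)x + 1/2

order-1 term: -(3/2)x^2 + (13/6)x - 5/6
order-2 term: -(3/2)x + 11/6
order-3 term: -1/2
the series for exp(∇) f terminates at order 3
exp(∇) f = -(1/2)x^3 - (7/6)x^2 + (2/3)x + 1/2


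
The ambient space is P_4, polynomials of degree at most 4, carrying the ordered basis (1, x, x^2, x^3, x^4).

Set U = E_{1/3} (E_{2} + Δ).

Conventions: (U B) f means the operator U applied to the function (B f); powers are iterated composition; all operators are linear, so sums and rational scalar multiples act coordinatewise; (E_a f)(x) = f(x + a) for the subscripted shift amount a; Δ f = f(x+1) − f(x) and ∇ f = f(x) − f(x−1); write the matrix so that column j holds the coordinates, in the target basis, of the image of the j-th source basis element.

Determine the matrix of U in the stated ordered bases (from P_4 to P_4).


the matrix is [[1, 10/3, 64/9, 406/27, 2656/81]; [0, 1, 20/3, 64/3, 1624/27]; [0, 0, 1, 10, 128/3]; [0, 0, 0, 1, 40/3]; [0, 0, 0, 0, 1]] (rows listed top to bottom)

image of 1: 1
image of x: x + 10/3
image of x^2: x^2 + (20/3)x + 64/9
image of x^3: x^3 + 10x^2 + (64/3)x + 406/27
image of x^4: x^4 + (40/3)x^3 + (128/3)x^2 + (1624/27)x + 2656/81
each image's coordinates form column j of the matrix


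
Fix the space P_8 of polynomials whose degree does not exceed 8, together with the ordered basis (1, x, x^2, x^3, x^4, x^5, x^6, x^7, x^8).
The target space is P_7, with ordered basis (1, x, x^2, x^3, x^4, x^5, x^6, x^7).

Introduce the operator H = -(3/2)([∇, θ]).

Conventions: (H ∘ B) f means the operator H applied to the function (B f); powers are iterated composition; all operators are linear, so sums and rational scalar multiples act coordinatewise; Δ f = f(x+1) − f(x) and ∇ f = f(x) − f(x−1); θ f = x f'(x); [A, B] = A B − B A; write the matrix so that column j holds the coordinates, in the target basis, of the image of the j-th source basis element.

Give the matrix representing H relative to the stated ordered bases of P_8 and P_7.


image of 1: 0
image of x: -3/2
image of x^2: -3x + 3
image of x^3: -(9/2)x^2 + 9x - 9/2
image of x^4: -6x^3 + 18x^2 - 18x + 6
image of x^5: -(15/2)x^4 + 30x^3 - 45x^2 + 30x - 15/2
image of x^6: -9x^5 + 45x^4 - 90x^3 + 90x^2 - 45x + 9
image of x^7: -(21/2)x^6 + 63x^5 - (315/2)x^4 + 210x^3 - (315/2)x^2 + 63x - 21/2
image of x^8: -12x^7 + 84x^6 - 252x^5 + 420x^4 - 420x^3 + 252x^2 - 84x + 12
each image's coordinates form column j of the matrix

the matrix is [[0, -3/2, 3, -9/2, 6, -15/2, 9, -21/2, 12]; [0, 0, -3, 9, -18, 30, -45, 63, -84]; [0, 0, 0, -9/2, 18, -45, 90, -315/2, 252]; [0, 0, 0, 0, -6, 30, -90, 210, -420]; [0, 0, 0, 0, 0, -15/2, 45, -315/2, 420]; [0, 0, 0, 0, 0, 0, -9, 63, -252]; [0, 0, 0, 0, 0, 0, 0, -21/2, 84]; [0, 0, 0, 0, 0, 0, 0, 0, -12]] (rows listed top to bottom)


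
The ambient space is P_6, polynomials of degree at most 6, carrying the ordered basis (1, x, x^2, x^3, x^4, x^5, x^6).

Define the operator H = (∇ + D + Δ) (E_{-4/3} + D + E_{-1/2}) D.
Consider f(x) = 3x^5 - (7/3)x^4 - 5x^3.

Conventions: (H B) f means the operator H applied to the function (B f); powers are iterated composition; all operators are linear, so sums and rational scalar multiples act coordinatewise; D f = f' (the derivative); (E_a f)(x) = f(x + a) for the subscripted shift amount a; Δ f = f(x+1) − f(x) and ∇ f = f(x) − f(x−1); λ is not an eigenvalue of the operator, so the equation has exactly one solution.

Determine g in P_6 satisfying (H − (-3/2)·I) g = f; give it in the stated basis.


write g with unknown coordinates in the stated basis and equate coefficients in (H − (-3/2)·I) g = f
solving from the highest basis element down gives g = 2x^5 - (14/9)x^4 - (490/3)x^3 + (824/3)x^2 + (29380/9)x - 94346/27
check: H g = 240x^3 - 412x^2 - (14690/3)x + 47173/9
so H g − (-3/2)·g = 3x^5 - (7/3)x^4 - 5x^3 = f ✓

the result is g(x) = 2x^5 - (14/9)x^4 - (490/3)x^3 + (824/3)x^2 + (29380/9)x - 94346/27


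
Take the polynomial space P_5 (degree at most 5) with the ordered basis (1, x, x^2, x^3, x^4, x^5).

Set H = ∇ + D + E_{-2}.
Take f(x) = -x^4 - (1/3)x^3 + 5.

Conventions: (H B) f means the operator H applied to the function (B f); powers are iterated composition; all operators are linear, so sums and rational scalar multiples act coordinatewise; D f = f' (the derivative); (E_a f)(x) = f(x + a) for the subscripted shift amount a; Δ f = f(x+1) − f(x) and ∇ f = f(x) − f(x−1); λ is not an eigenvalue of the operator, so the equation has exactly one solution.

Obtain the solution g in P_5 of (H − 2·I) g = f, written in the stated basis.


the image equals g(x) = x^4 + (1/3)x^3 + 18x^2 - 25x + 185/3

write g with unknown coordinates in the stated basis and equate coefficients in (H − 2·I) g = f
solving from the highest basis element down gives g = x^4 + (1/3)x^3 + 18x^2 - 25x + 185/3
check: H g = x^4 + (1/3)x^3 + 36x^2 - 50x + 385/3
so H g − 2·g = -x^4 - (1/3)x^3 + 5 = f ✓


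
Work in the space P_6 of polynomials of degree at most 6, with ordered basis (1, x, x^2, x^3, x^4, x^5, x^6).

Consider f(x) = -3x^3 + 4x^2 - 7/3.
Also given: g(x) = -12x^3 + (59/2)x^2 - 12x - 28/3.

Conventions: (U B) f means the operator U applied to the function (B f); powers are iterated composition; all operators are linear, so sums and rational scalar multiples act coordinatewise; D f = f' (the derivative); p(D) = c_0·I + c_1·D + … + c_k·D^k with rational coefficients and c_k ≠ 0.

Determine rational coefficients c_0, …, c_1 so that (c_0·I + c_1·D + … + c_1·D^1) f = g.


D^0 f = -3x^3 + 4x^2 - 7/3
D^1 f = -9x^2 + 8x
matching coefficients of g against c_0 f + c_1 Df + … from the top degree down determines the c_i
solution: c_0 = 4, c_1 = -3/2

c_0 = 4, c_1 = -3/2


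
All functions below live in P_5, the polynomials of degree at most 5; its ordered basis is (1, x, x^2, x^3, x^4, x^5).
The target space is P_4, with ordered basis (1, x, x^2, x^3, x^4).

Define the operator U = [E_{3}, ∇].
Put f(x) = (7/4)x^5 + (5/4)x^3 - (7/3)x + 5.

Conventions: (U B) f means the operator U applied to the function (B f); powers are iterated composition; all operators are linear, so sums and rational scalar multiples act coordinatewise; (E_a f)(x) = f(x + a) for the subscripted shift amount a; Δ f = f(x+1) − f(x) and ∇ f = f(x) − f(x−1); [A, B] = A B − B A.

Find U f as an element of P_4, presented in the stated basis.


∇ f = (35/4)x^4 - (35/2)x^3 + (85/4)x^2 - (25/2)x + 2/3
E_{3} ∇ f = (35/4)x^4 + (175/2)x^3 + (1345/4)x^2 + (1175/2)x + 1172/3
E_{3} f = (7/4)x^5 + (105/4)x^4 + (635/4)x^3 + (1935/4)x^2 + (4441/6)x + 457
∇ E_{3} f = (35/4)x^4 + (175/2)x^3 + (1345/4)x^2 + (1175/2)x + 1172/3
[E_{3}, ∇] f = 0

the result is g(x) = 0


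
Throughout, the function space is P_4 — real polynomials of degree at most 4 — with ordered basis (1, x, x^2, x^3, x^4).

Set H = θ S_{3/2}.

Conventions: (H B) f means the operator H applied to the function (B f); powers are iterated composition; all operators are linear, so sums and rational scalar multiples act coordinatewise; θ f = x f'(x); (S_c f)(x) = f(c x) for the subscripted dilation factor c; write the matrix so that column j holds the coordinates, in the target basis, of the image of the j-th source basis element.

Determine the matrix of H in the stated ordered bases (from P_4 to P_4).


the matrix is [[0, 0, 0, 0, 0]; [0, 3/2, 0, 0, 0]; [0, 0, 9/2, 0, 0]; [0, 0, 0, 81/8, 0]; [0, 0, 0, 0, 81/4]] (rows listed top to bottom)

image of 1: 0
image of x: (3/2)x
image of x^2: (9/2)x^2
image of x^3: (81/8)x^3
image of x^4: (81/4)x^4
each image's coordinates form column j of the matrix


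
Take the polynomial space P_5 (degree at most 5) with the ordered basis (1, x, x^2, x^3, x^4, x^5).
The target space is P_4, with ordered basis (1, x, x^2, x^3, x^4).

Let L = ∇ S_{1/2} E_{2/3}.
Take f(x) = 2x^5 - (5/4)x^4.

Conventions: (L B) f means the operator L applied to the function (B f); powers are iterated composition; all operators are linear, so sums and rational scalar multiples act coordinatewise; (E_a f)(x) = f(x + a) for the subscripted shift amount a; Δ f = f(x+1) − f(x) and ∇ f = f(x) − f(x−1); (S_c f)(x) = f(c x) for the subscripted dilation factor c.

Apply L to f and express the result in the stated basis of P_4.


the result is g(x) = (5/16)x^4 + (35/48)x^3 + (65/96)x^2 + (55/216)x + 89/5184

E_{2/3} f = 2x^5 + (65/12)x^4 + (50/9)x^3 + (70/27)x^2 + (40/81)x + 4/243
S_{1/2} E_{2/3} f = (1/16)x^5 + (65/192)x^4 + (25/36)x^3 + (35/54)x^2 + (20/81)x + 4/243
∇ (S_{1/2} E_{2/3}) f = (5/16)x^4 + (35/48)x^3 + (65/96)x^2 + (55/216)x + 89/5184


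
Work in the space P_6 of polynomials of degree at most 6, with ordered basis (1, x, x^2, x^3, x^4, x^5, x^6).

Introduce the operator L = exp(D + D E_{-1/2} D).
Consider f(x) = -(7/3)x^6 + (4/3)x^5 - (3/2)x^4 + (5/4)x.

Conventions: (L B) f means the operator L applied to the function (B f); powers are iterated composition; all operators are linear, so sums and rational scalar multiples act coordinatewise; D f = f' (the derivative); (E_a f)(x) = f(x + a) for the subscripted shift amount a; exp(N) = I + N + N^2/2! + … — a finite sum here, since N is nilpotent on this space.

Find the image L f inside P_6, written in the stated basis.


order-1 term: -14x^5 - (190/3)x^4 + (482/3)x^3 - 163x^2 + 73x - 263/24
order-2 term: -35x^4 - (800/3)x^3 + 71x^2 + 594x - 445
order-3 term: -(140/3)x^3 - (1220/3)x^2 - 346x + 477
order-4 term: -35x^2 - (820/3)x - 1529/6
order-5 term: -14x - 206/3
order-6 term: -7/3
the series for exp(D + D E_{-1/2} D) f terminates at order 6
exp(D + D E_{-1/2} D) f = -(7/3)x^6 - (38/3)x^5 - (599/6)x^4 - (458/3)x^3 - (1601/3)x^2 + (419/12)x - 7315/24

the result is g(x) = -(7/3)x^6 - (38/3)x^5 - (599/6)x^4 - (458/3)x^3 - (1601/3)x^2 + (419/12)x - 7315/24


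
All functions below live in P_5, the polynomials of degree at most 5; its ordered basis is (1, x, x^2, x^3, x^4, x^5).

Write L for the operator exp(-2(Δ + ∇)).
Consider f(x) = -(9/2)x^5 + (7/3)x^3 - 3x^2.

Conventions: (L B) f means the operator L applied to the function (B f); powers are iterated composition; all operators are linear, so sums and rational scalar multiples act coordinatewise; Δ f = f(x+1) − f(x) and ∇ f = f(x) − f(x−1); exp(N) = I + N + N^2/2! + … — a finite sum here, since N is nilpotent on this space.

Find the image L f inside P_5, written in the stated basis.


the result is g(x) = -(9/2)x^5 + 90x^4 - (2153/3)x^3 + 3029x^2 - 7064x + 21898/3

order-1 term: 90x^4 + 152x^2 + 24x + 26/3
order-2 term: -720x^3 - 1328x - 48
order-3 term: 2880x^2 + 8192/3
order-4 term: -5760x
order-5 term: 4608
the series for exp(-2(Δ + ∇)) f terminates at order 5
exp(-2(Δ + ∇)) f = -(9/2)x^5 + 90x^4 - (2153/3)x^3 + 3029x^2 - 7064x + 21898/3


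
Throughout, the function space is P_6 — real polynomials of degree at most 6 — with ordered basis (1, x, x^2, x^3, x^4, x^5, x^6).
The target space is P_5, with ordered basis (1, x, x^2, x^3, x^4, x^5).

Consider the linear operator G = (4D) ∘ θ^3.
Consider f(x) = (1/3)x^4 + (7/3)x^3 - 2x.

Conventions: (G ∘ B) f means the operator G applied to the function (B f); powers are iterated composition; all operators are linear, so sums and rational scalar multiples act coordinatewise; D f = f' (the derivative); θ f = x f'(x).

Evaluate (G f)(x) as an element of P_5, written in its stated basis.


θ f = (4/3)x^4 + 7x^3 - 2x
θ θ f = (16/3)x^4 + 21x^3 - 2x
θ θ θ f = (64/3)x^4 + 63x^3 - 2x
D θ^3 f = (256/3)x^3 + 189x^2 - 2
(4D) θ^3 f = (1024/3)x^3 + 756x^2 - 8

the result is g(x) = (1024/3)x^3 + 756x^2 - 8


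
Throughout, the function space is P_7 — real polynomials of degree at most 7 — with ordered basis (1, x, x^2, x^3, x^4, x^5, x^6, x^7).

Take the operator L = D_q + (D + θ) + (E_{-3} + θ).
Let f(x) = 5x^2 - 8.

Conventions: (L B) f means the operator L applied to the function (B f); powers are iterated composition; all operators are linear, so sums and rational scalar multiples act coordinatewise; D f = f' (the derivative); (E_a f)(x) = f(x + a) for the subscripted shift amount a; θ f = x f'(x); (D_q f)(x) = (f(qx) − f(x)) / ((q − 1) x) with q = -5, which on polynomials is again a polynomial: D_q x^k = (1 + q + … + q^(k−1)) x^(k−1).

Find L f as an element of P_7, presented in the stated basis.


D_q f = -20x
D f = 10x
θ f = 10x^2
(D + θ) f = 10x^2 + 10x
E_{-3} f = 5x^2 - 30x + 37
θ f = 10x^2
(E_{-3} + θ) f = 15x^2 - 30x + 37
(D_q + (D + θ) + (E_{-3} + θ)) f = 25x^2 - 40x + 37

g(x) = 25x^2 - 40x + 37


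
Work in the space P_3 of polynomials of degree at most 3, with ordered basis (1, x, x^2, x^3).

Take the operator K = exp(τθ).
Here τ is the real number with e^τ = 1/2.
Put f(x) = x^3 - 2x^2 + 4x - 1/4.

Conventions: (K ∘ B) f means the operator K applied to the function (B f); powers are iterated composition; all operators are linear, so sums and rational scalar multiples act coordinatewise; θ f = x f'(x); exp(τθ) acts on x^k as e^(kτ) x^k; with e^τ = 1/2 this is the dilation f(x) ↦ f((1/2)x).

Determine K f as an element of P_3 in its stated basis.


the result is g(x) = (1/8)x^3 - (1/2)x^2 + 2x - 1/4

exp(τθ) x^k = e^(kτ) x^k; with e^τ = 1/2 this sends x^k to (1/2)^k x^k
x ↦ 1/2 x
x^2 ↦ 1/4 x^2
x^3 ↦ 1/8 x^3
applying this coordinatewise to f: exp(τθ) f = (1/8)x^3 - (1/2)x^2 + 2x - 1/4


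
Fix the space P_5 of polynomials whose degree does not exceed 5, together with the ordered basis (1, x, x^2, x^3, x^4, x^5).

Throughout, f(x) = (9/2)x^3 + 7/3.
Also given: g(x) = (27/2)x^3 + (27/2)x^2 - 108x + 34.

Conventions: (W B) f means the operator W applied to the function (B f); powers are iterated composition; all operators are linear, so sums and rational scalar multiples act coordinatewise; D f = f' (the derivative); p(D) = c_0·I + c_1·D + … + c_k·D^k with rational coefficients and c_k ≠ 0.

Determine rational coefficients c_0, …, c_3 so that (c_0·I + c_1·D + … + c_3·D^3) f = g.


D^0 f = (9/2)x^3 + 7/3
D^1 f = (27/2)x^2
D^2 f = 27x
D^3 f = 27
matching coefficients of g against c_0 f + c_1 Df + … from the top degree down determines the c_i
solution: c_0 = 3, c_1 = 1, c_2 = -4, c_3 = 1

c_0 = 3, c_1 = 1, c_2 = -4, c_3 = 1


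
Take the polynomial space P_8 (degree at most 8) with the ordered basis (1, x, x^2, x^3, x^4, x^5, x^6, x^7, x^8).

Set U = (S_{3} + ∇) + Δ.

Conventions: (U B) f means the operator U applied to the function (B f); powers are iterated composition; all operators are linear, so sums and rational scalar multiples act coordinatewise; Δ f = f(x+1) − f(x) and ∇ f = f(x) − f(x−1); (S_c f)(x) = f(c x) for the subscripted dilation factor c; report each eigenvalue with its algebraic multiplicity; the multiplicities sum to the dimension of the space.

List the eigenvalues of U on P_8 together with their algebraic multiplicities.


image of 1: 1
image of x: 3x + 2
image of x^2: 9x^2 + 4x
image of x^3: 27x^3 + 6x^2 + 2
image of x^4: 81x^4 + 8x^3 + 8x
image of x^5: 243x^5 + 10x^4 + 20x^2 + 2
image of x^6: 729x^6 + 12x^5 + 40x^3 + 12x
image of x^7: 2187x^7 + 14x^6 + 70x^4 + 42x^2 + 2
image of x^8: 6561x^8 + 16x^7 + 112x^5 + 112x^3 + 16x
the matrix is upper triangular; its diagonal is (1, 3, 9, 27, 81, 243, 729, 2187, 6561)
for a triangular matrix the eigenvalues are the diagonal entries, with algebraic multiplicity their repetition count

λ = 1 (multiplicity 1), λ = 3 (multiplicity 1), λ = 9 (multiplicity 1), λ = 27 (multiplicity 1), λ = 81 (multiplicity 1), λ = 243 (multiplicity 1), λ = 729 (multiplicity 1), λ = 2187 (multiplicity 1), λ = 6561 (multiplicity 1)


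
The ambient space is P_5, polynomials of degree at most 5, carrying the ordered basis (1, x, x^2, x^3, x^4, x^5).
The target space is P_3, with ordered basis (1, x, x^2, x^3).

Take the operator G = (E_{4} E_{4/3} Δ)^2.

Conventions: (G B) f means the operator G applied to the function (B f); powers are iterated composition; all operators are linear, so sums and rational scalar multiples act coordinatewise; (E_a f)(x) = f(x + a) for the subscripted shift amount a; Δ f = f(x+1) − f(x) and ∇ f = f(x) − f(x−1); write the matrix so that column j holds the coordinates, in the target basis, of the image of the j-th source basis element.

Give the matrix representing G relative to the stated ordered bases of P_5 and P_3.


the matrix is [[0, 0, 2, 70, 4906/3, 860650/27]; [0, 0, 0, 6, 280, 24530/3]; [0, 0, 0, 0, 12, 700]; [0, 0, 0, 0, 0, 20]] (rows listed top to bottom)

image of 1: 0
image of x: 0
image of x^2: 2
image of x^3: 6x + 70
image of x^4: 12x^2 + 280x + 4906/3
image of x^5: 20x^3 + 700x^2 + (24530/3)x + 860650/27
each image's coordinates form column j of the matrix


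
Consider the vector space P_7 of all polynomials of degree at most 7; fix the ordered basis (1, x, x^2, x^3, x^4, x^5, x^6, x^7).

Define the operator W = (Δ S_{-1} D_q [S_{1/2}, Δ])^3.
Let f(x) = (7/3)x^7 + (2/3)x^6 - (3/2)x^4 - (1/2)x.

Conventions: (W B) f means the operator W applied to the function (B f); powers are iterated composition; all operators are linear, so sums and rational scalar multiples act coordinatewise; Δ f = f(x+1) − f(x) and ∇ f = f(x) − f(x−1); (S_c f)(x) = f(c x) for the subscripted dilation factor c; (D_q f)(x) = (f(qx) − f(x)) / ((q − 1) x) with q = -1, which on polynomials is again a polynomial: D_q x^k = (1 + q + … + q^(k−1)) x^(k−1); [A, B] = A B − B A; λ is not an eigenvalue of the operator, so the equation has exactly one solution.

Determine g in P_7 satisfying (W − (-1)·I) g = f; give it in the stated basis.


write g with unknown coordinates in the stated basis and equate coefficients in (W − (-1)·I) g = f
solving from the highest basis element down gives g = (7/3)x^7 + (2/3)x^6 - (3/2)x^4 - (1/2)x
check: W g = 0
so W g − (-1)·g = (7/3)x^7 + (2/3)x^6 - (3/2)x^4 - (1/2)x = f ✓

the result is g(x) = (7/3)x^7 + (2/3)x^6 - (3/2)x^4 - (1/2)x


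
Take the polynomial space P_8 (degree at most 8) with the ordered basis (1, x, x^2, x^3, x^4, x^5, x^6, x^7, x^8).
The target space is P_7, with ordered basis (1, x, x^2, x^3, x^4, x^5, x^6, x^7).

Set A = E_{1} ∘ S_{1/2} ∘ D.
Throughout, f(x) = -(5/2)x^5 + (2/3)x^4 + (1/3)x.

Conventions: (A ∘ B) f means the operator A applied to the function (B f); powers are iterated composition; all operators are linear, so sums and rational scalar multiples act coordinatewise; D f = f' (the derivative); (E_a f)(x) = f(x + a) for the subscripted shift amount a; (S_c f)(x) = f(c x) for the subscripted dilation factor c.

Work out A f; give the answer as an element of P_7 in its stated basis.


g(x) = -(25/32)x^4 - (67/24)x^3 - (59/16)x^2 - (17/8)x - 11/96

D f = -(25/2)x^4 + (8/3)x^3 + 1/3
S_{1/2} D f = -(25/32)x^4 + (1/3)x^3 + 1/3
E_{1} S_{1/2} D f = -(25/32)x^4 - (67/24)x^3 - (59/16)x^2 - (17/8)x - 11/96


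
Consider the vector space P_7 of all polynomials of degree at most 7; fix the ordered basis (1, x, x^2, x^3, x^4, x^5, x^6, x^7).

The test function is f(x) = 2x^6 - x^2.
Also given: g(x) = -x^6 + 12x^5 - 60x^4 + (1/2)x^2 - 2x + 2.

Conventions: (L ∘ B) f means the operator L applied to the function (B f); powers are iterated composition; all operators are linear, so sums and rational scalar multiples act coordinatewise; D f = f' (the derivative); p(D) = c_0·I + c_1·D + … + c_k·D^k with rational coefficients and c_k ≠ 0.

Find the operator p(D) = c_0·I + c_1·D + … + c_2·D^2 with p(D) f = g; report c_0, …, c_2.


D^0 f = 2x^6 - x^2
D^1 f = 12x^5 - 2x
D^2 f = 60x^4 - 2
matching coefficients of g against c_0 f + c_1 Df + … from the top degree down determines the c_i
solution: c_0 = -1/2, c_1 = 1, c_2 = -1

p(D) = -(1/2)·I + D − D^2, i.e. c_0 = -1/2, c_1 = 1, c_2 = -1


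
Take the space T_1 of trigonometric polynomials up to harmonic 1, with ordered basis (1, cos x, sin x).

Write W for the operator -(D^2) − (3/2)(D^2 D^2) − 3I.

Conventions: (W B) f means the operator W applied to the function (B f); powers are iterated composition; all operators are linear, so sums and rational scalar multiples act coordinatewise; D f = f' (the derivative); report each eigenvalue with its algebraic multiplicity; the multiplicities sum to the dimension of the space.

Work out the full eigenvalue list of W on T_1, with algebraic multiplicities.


λ = -7/2 (multiplicity 2), λ = -3 (multiplicity 1)

image of 1: -3
image of cos x: -(7/2)cos x
image of sin x: -(7/2)sin x
the matrix is diagonal; its diagonal is (-3, -7/2, -7/2)
for a triangular matrix the eigenvalues are the diagonal entries, with algebraic multiplicity their repetition count


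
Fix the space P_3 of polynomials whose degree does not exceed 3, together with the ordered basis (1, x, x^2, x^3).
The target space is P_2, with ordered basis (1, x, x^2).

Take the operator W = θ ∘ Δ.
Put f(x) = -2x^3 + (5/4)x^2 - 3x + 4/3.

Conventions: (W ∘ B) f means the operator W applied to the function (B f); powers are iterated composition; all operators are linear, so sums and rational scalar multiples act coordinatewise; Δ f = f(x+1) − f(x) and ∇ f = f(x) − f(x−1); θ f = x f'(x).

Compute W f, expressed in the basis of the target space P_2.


g(x) = -12x^2 - (7/2)x

Δ f = -6x^2 - (7/2)x - 15/4
θ Δ f = -12x^2 - (7/2)x


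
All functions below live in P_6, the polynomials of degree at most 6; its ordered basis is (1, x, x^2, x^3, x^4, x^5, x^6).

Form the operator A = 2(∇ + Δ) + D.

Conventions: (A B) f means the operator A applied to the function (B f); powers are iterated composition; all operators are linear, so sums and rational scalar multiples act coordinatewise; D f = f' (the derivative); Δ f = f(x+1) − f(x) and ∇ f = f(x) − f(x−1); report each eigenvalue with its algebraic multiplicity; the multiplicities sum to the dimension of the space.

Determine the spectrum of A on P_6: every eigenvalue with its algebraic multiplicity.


λ = 0 (multiplicity 7)

image of 1: 0
image of x: 5
image of x^2: 10x
image of x^3: 15x^2 + 4
image of x^4: 20x^3 + 16x
image of x^5: 25x^4 + 40x^2 + 4
image of x^6: 30x^5 + 80x^3 + 24x
the matrix is upper triangular; its diagonal is (0, 0, 0, 0, 0, 0, 0)
for a triangular matrix the eigenvalues are the diagonal entries, with algebraic multiplicity their repetition count


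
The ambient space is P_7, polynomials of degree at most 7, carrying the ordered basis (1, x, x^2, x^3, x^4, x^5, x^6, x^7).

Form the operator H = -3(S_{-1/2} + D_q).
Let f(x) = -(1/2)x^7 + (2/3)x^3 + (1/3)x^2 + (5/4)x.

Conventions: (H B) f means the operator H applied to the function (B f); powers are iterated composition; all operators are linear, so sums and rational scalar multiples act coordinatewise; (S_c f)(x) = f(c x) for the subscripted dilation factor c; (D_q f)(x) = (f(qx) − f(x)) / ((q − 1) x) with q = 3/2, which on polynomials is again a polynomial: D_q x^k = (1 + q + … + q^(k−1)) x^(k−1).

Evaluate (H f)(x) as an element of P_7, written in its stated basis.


S_{-1/2} f = (1/256)x^7 - (1/12)x^3 + (1/12)x^2 - (5/8)x
D_q f = -(2059/128)x^6 + (19/6)x^2 + (5/6)x + 5/4
(S_{-1/2} + D_q) f = (1/256)x^7 - (2059/128)x^6 - (1/12)x^3 + (13/4)x^2 + (5/24)x + 5/4
(-3(S_{-1/2} + D_q)) f = -(3/256)x^7 + (6177/128)x^6 + (1/4)x^3 - (39/4)x^2 - (5/8)x - 15/4

the result is g(x) = -(3/256)x^7 + (6177/128)x^6 + (1/4)x^3 - (39/4)x^2 - (5/8)x - 15/4


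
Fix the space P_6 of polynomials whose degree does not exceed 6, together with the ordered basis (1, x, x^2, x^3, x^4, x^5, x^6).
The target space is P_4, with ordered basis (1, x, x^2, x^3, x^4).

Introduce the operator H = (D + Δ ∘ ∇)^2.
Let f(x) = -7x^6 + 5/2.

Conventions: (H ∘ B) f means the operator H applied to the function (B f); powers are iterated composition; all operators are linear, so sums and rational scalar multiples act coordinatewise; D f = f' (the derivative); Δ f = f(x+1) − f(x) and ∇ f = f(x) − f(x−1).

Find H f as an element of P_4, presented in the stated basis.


the image equals g(x) = -210x^4 - 1680x^3 - 2520x^2 - 840x - 840

D f = -42x^5
∇ f = -42x^5 + 105x^4 - 140x^3 + 105x^2 - 42x + 7
Δ ∇ f = -210x^4 - 210x^2 - 14
(D + Δ ∘ ∇) f = -42x^5 - 210x^4 - 210x^2 - 14
D (D + Δ ∘ ∇) f = -210x^4 - 840x^3 - 420x
∇ (D + Δ ∘ ∇) f = -210x^4 - 420x^3 + 840x^2 - 1050x + 378
Δ ∇ (D + Δ ∘ ∇) f = -840x^3 - 2520x^2 - 420x - 840
(D + Δ ∘ ∇) (D + Δ ∘ ∇) f = -210x^4 - 1680x^3 - 2520x^2 - 840x - 840


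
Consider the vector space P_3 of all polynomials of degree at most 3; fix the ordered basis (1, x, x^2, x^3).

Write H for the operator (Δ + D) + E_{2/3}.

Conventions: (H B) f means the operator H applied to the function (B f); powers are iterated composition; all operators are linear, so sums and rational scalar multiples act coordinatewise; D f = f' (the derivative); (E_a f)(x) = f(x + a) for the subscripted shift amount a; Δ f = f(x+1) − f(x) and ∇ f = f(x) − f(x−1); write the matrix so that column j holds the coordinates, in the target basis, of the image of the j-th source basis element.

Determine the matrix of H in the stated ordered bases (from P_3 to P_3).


the matrix is [[1, 8/3, 13/9, 35/27]; [0, 1, 16/3, 13/3]; [0, 0, 1, 8]; [0, 0, 0, 1]] (rows listed top to bottom)

image of 1: 1
image of x: x + 8/3
image of x^2: x^2 + (16/3)x + 13/9
image of x^3: x^3 + 8x^2 + (13/3)x + 35/27
each image's coordinates form column j of the matrix


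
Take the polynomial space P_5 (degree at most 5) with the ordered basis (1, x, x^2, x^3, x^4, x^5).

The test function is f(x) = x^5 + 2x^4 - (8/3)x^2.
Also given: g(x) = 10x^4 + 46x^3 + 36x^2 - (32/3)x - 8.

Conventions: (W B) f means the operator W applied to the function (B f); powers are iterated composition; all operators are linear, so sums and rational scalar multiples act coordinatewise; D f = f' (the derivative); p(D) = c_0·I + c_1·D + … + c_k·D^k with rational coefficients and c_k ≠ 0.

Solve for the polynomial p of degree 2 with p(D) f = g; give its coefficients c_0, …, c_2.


p(D) = 2·D + (3/2)·D^2, i.e. c_0 = 0, c_1 = 2, c_2 = 3/2

D^0 f = x^5 + 2x^4 - (8/3)x^2
D^1 f = 5x^4 + 8x^3 - (16/3)x
D^2 f = 20x^3 + 24x^2 - 16/3
matching coefficients of g against c_0 f + c_1 Df + … from the top degree down determines the c_i
solution: c_0 = 0, c_1 = 2, c_2 = 3/2


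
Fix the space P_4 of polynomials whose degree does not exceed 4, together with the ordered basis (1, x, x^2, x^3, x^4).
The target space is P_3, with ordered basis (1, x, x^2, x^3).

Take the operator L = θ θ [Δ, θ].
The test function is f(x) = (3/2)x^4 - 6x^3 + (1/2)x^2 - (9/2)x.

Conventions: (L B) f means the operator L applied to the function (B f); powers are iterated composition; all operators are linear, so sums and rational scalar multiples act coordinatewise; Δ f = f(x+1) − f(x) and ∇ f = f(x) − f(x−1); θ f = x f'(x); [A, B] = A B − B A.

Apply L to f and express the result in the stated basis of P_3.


the result is g(x) = 54x^3 - 17x

θ f = 6x^4 - 18x^3 + x^2 - (9/2)x
Δ θ f = 24x^3 - 18x^2 - 28x - 31/2
Δ f = 6x^3 - 9x^2 - 11x - 17/2
θ Δ f = 18x^3 - 18x^2 - 11x
[Δ, θ] f = 6x^3 - 17x - 31/2
θ [Δ, θ] f = 18x^3 - 17x
θ θ [Δ, θ] f = 54x^3 - 17x
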